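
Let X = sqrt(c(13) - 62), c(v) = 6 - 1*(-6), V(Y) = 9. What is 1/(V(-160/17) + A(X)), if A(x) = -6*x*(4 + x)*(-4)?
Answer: -I/(480*sqrt(2) + 1191*I) ≈ -0.00063375 - 0.00036121*I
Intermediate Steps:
c(v) = 12 (c(v) = 6 + 6 = 12)
X = 5*I*sqrt(2) (X = sqrt(12 - 62) = sqrt(-50) = 5*I*sqrt(2) ≈ 7.0711*I)
A(x) = 24*x*(4 + x) (A(x) = -(-24)*x*(4 + x) = 24*x*(4 + x))
1/(V(-160/17) + A(X)) = 1/(9 + 24*(5*I*sqrt(2))*(4 + 5*I*sqrt(2))) = 1/(9 + 120*I*sqrt(2)*(4 + 5*I*sqrt(2)))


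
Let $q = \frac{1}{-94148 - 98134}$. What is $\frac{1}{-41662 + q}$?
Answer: $- \frac{192282}{8010852685} \approx -2.4003 \cdot 10^{-5}$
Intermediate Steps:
$q = - \frac{1}{192282}$ ($q = \frac{1}{-192282} = - \frac{1}{192282} \approx -5.2007 \cdot 10^{-6}$)
$\frac{1}{-41662 + q} = \frac{1}{-41662 - \frac{1}{192282}} = \frac{1}{- \frac{8010852685}{192282}} = - \frac{192282}{8010852685}$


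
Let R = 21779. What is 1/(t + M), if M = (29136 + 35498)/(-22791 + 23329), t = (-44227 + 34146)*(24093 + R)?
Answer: -269/124395152691 ≈ -2.1625e-9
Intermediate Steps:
t = -462435632 (t = (-44227 + 34146)*(24093 + 21779) = -10081*45872 = -462435632)
M = 32317/269 (M = 64634/538 = 64634*(1/538) = 32317/269 ≈ 120.14)
1/(t + M) = 1/(-462435632 + 32317/269) = 1/(-124395152691/269) = -269/124395152691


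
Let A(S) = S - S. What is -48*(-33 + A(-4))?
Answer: 1584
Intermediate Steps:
A(S) = 0
-48*(-33 + A(-4)) = -48*(-33 + 0) = -48*(-33) = 1584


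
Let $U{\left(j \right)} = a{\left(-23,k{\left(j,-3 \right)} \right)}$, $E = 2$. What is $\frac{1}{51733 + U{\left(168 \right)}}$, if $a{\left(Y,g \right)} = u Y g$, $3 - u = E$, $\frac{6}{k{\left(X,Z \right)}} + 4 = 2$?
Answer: $\frac{1}{51802} \approx 1.9304 \cdot 10^{-5}$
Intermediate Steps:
$k{\left(X,Z \right)} = -3$ ($k{\left(X,Z \right)} = \frac{6}{-4 + 2} = \frac{6}{-2} = 6 \left(- \frac{1}{2}\right) = -3$)
$u = 1$ ($u = 3 - 2 = 1$)
$a{\left(Y,g \right)} = Y g$ ($a{\left(Y,g \right)} = 1 Y g = Y g$)
$U{\left(j \right)} = 69$ ($U{\left(j \right)} = \left(-23\right) \left(-3\right) = 69$)
$\frac{1}{51733 + U{\left(168 \right)}} = \frac{1}{51733 + 69} = \frac{1}{51802}$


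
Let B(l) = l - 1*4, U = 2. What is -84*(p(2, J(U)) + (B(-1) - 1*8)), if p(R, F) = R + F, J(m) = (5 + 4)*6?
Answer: -3612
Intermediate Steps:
J(m) = 54 (J(m) = 9*6 = 54)
B(l) = -4 + l (B(l) = l - 4 = -4 + l)
p(R, F) = F + R
-84*(p(2, J(U)) + (B(-1) - 1*8)) = -84*((54 + 2) + ((-4 - 1) - 1*8)) = -84*(56 + (-5 - 8)) = -84*(56 - 13) = -84*43 = -3612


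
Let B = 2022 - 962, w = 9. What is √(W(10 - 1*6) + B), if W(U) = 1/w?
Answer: √9541/3 ≈ 32.559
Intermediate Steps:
W(U) = ⅑ (W(U) = 1/9 = ⅑)
B = 1060
√(W(10 - 1*6) + B) = √(⅑ + 1060) = √(9541/9) = √9541/3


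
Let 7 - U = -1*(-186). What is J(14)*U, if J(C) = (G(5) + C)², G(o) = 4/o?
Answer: -980204/25 ≈ -39208.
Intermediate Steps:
U = -179 (U = 7 - (-1)*(-186) = 7 - 1*186 = 7 - 186 = -179)
J(C) = (⅘ + C)² (J(C) = (4/5 + C)² = (4*(⅕) + C)² = (⅘ + C)²)
J(14)*U = ((4 + 5*14)²/25)*(-179) = ((4 + 70)²/25)*(-179) = ((1/25)*74²)*(-179) = ((1/25)*5476)*(-179) = (5476/25)*(-179) = -980204/25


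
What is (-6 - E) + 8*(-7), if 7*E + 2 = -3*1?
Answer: -429/7 ≈ -61.286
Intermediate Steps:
E = -5/7 (E = -2/7 + (-3*1)/7 = -2/7 + (⅐)*(-3) = -2/7 - 3/7 = -5/7 ≈ -0.71429)
(-6 - E) + 8*(-7) = (-6 - 1*(-5/7)) + 8*(-7) = (-6 + 5/7) - 56 = -37/7 - 56 = -429/7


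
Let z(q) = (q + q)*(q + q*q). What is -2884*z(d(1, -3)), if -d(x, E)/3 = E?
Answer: -4672080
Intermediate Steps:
d(x, E) = -3*E
z(q) = 2*q*(q + q²) (z(q) = (2*q)*(q + q²) = 2*q*(q + q²))
-2884*z(d(1, -3)) = -5768*(-3*(-3))²*(1 - 3*(-3)) = -5768*9²*(1 + 9) = -5768*81*10 = -2884*1620 = -4672080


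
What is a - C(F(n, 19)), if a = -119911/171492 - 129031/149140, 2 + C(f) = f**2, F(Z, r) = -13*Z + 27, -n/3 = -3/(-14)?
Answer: -391540834013767/313309881780 ≈ -1249.7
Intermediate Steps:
n = -9/14 (n = -(-9)/(-14) = -(-9)*(-1)/14 = -3*3/14 = -9/14 ≈ -0.64286)
F(Z, r) = 27 - 13*Z
C(f) = -2 + f**2
a = -5001413849/3197039610 (a = -119911*1/171492 - 129031*1/149140 = -119911/171492 - 129031/149140 = -5001413849/3197039610 ≈ -1.5644)
a - C(F(n, 19)) = -5001413849/3197039610 - (-2 + (27 - 13*(-9/14))**2) = -5001413849/3197039610 - (-2 + (27 + 117/14)**2) = -5001413849/3197039610 - (-2 + (495/14)**2) = -5001413849/3197039610 - (-2 + 245025/196) = -5001413849/3197039610 - 1*244633/196 = -5001413849/3197039610 - 244633/196 = -391540834013767/313309881780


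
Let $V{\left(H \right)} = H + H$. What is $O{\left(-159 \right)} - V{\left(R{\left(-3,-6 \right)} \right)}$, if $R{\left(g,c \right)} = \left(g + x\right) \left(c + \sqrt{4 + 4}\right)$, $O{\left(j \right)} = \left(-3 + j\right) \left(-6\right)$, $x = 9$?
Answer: $1044 - 24 \sqrt{2} \approx 1010.1$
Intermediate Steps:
$O{\left(j \right)} = 18 - 6 j$
$R{\left(g,c \right)} = \left(9 + g\right) \left(c + 2 \sqrt{2}\right)$ ($R{\left(g,c \right)} = \left(g + 9\right) \left(c + \sqrt{4 + 4}\right) = \left(9 + g\right) \left(c + \sqrt{8}\right) = \left(9 + g\right) \left(c + 2 \sqrt{2}\right)$)
$V{\left(H \right)} = 2 H$
$O{\left(-159 \right)} - V{\left(R{\left(-3,-6 \right)} \right)} = \left(18 - -954\right) - 2 \left(9 \left(-6\right) + 18 \sqrt{2} - -18 + 2 \left(-3\right) \sqrt{2}\right) = \left(18 + 954\right) - 2 \left(-54 + 18 \sqrt{2} + 18 - 6 \sqrt{2}\right) = 972 - 2 \left(-36 + 12 \sqrt{2}\right) = 972 - \left(-72 + 24 \sqrt{2}\right) = 972 + \left(72 - 24 \sqrt{2}\right) = 1044 - 24 \sqrt{2}$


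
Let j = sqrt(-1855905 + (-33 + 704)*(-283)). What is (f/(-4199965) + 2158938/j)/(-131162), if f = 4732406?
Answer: 338029/39348272095 + 1079469*I*sqrt(2045798)/134165478638 ≈ 8.5907e-6 + 0.011508*I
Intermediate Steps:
j = I*sqrt(2045798) (j = sqrt(-1855905 + 671*(-283)) = sqrt(-1855905 - 189893) = sqrt(-2045798) = I*sqrt(2045798) ≈ 1430.3*I)
(f/(-4199965) + 2158938/j)/(-131162) = (4732406/(-4199965) + 2158938/((I*sqrt(2045798))))/(-131162) = (4732406*(-1/4199965) + 2158938*(-I*sqrt(2045798)/2045798))*(-1/131162) = (-676058/599995 - 1079469*I*sqrt(2045798)/1022899)*(-1/131162) = 338029/39348272095 + 1079469*I*sqrt(2045798)/134165478638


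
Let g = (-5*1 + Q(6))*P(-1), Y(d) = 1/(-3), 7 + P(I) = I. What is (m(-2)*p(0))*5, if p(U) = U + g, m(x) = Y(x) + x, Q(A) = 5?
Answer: 0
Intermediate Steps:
P(I) = -7 + I
Y(d) = -⅓
m(x) = -⅓ + x
g = 0 (g = (-5*1 + 5)*(-7 - 1) = (-5 + 5)*(-8) = 0*(-8) = 0)
p(U) = U (p(U) = U + 0 = U)
(m(-2)*p(0))*5 = ((-⅓ - 2)*0)*5 = -7/3*0*5 = 0*5 = 0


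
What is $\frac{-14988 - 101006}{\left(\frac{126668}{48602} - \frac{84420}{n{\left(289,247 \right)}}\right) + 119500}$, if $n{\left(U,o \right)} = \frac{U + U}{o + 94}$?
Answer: $- \frac{407312293033}{244743186208} \approx -1.6642$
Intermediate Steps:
$n{\left(U,o \right)} = \frac{2 U}{94 + o}$
$\frac{-14988 - 101006}{\left(\frac{126668}{48602} - \frac{84420}{n{\left(289,247 \right)}}\right) + 119500} = \frac{-14988 - 101006}{\left(\frac{126668}{48602} - \frac{84420}{2 \cdot 289 \frac{1}{94 + 247}}\right) + 119500} = - \frac{115994}{\left(126668 \cdot \frac{1}{48602} - \frac{84420}{2 \cdot 289 \cdot \frac{1}{341}}\right) + 119500} = - \frac{115994}{\left(\frac{63334}{24301} - \frac{84420}{2 \cdot 289 \cdot \frac{1}{341}}\right) + 119500} = - \frac{115994}{\left(\frac{63334}{24301} - \frac{84420}{\frac{578}{341}}\right) + 119500} = - \frac{115994}{\left(\frac{63334}{24301} - \frac{14393610}{289}\right) + 119500} = - \frac{115994}{- \frac{349760813084}{7022989} + 119500} = - \frac{115994}{\frac{489486372416}{7022989}} = \left(-115994\right) \frac{7022989}{489486372416} = - \frac{407312293033}{244743186208}$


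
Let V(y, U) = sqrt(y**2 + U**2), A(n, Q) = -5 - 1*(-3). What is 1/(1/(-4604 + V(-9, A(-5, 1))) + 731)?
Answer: 15494805757/11326699642844 + sqrt(85)/11326699642844 ≈ 0.0013680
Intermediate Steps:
A(n, Q) = -2 (A(n, Q) = -5 + 3 = -2)
V(y, U) = sqrt(U**2 + y**2)
1/(1/(-4604 + V(-9, A(-5, 1))) + 731) = 1/(1/(-4604 + sqrt((-2)**2 + (-9)**2)) + 731) = 1/(1/(-4604 + sqrt(4 + 81)) + 731) = 1/(1/(-4604 + sqrt(85)) + 731) = 1/(731 + 1/(-4604 + sqrt(85)))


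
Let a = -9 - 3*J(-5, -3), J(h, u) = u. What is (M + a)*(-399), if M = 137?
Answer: -54663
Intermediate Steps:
a = 0 (a = -9 - 3*(-3) = -9 + 9 = 0)
(M + a)*(-399) = (137 + 0)*(-399) = 137*(-399) = -54663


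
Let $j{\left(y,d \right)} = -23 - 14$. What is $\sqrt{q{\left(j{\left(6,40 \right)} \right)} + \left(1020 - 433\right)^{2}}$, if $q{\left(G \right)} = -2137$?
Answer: $12 \sqrt{2378} \approx 585.18$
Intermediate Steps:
$j{\left(y,d \right)} = -37$
$\sqrt{q{\left(j{\left(6,40 \right)} \right)} + \left(1020 - 433\right)^{2}} = \sqrt{-2137 + \left(1020 - 433\right)^{2}} = \sqrt{-2137 + 587^{2}} = \sqrt{-2137 + 344569} = \sqrt{342432} = 12 \sqrt{2378}$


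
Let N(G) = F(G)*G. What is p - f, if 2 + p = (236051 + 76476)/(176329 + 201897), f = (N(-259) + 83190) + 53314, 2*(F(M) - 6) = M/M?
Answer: -25496531179/189113 ≈ -1.3482e+5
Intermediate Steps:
F(M) = 13/2 (F(M) = 6 + (M/M)/2 = 6 + (½)*1 = 6 + ½ = 13/2)
N(G) = 13*G/2
f = 269641/2 (f = ((13/2)*(-259) + 83190) + 53314 = (-3367/2 + 83190) + 53314 = 163013/2 + 53314 = 269641/2 ≈ 1.3482e+5)
p = -443925/378226 (p = -2 + (236051 + 76476)/(176329 + 201897) = -2 + 312527/378226 = -443925/378226 ≈ -1.1737)
p - f = -443925/378226 - 1*269641/2 = -443925/378226 - 269641/2 = -25496531179/189113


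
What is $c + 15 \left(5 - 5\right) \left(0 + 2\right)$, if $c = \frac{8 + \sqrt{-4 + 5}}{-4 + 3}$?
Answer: $-9$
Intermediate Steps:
$c = -9$ ($c = \frac{8 + \sqrt{1}}{-1} = \left(8 + 1\right) \left(-1\right) = 9 \left(-1\right) = -9$)
$c + 15 \left(5 - 5\right) \left(0 + 2\right) = -9 + 15 \left(5 - 5\right) \left(0 + 2\right) = -9 + 15 \cdot 0 \cdot 2 = -9 + 15 \cdot 0 = -9 + 0 = -9$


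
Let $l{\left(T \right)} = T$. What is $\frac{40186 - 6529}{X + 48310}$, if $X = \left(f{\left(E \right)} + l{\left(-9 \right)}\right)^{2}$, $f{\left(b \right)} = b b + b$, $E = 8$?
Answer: $\frac{33657}{52279} \approx 0.6438$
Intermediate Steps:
$f{\left(b \right)} = b + b^{2}$ ($f{\left(b \right)} = b^{2} + b = b + b^{2}$)
$X = 3969$ ($X = \left(8 \left(1 + 8\right) - 9\right)^{2} = \left(8 \cdot 9 - 9\right)^{2} = \left(72 - 9\right)^{2} = 63^{2} = 3969$)
$\frac{40186 - 6529}{X + 48310} = \frac{40186 - 6529}{3969 + 48310} = \frac{33657}{52279}$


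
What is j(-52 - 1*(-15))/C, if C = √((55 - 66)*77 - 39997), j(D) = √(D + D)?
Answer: √755614/20422 ≈ 0.042565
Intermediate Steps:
j(D) = √2*√D (j(D) = √(2*D) = √2*√D)
C = 2*I*√10211 (C = √(-11*77 - 39997) = √(-847 - 39997) = √(-40844) = 2*I*√10211 ≈ 202.1*I)
j(-52 - 1*(-15))/C = (√2*√(-52 - 1*(-15)))/((2*I*√10211)) = (√2*√(-52 + 15))*(-I*√10211/20422) = (√2*√(-37))*(-I*√10211/20422) = (√2*(I*√37))*(-I*√10211/20422) = (I*√74)*(-I*√10211/20422) = √755614/20422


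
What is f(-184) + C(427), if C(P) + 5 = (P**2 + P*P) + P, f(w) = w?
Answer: 364896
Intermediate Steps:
C(P) = -5 + P + 2*P**2 (C(P) = -5 + ((P**2 + P*P) + P) = -5 + ((P**2 + P**2) + P) = -5 + (2*P**2 + P) = -5 + (P + 2*P**2) = -5 + P + 2*P**2)
f(-184) + C(427) = -184 + (-5 + 427 + 2*427**2) = -184 + (-5 + 427 + 2*182329) = -184 + (-5 + 427 + 364658) = -184 + 365080 = 364896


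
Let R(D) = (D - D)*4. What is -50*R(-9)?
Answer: 0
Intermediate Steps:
R(D) = 0 (R(D) = 0*4 = 0)
-50*R(-9) = -50*0 = 0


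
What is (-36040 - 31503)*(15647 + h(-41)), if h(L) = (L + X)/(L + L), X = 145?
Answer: -43327145925/41 ≈ -1.0568e+9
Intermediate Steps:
h(L) = (145 + L)/(2*L) (h(L) = (L + 145)/(L + L) = (145 + L)/((2*L)) = (145 + L)*(1/(2*L)) = (145 + L)/(2*L))
(-36040 - 31503)*(15647 + h(-41)) = (-36040 - 31503)*(15647 + (½)*(145 - 41)/(-41)) = -67543*(15647 + (½)*(-1/41)*104) = -67543*(15647 - 52/41) = -67543*641475/41 = -43327145925/41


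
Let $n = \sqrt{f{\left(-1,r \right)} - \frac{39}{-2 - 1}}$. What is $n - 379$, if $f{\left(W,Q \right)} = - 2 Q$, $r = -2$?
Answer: $-379 + \sqrt{17} \approx -374.88$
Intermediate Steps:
$n = \sqrt{17}$ ($n = \sqrt{\left(-2\right) \left(-2\right) - \frac{39}{-2 - 1}} = \sqrt{4 - \frac{39}{-2 + \left(-5 + 4\right)}} = \sqrt{4 - \frac{39}{-2 - 1}} = \sqrt{4 - \frac{39}{-3}} = \sqrt{4 - -13} = \sqrt{4 + 13} = \sqrt{17} \approx 4.1231$)
$n - 379 = \sqrt{17} - 379 = -379 + \sqrt{17}$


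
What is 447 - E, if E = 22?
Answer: 425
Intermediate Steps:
447 - E = 447 - 1*22 = 447 - 22 = 425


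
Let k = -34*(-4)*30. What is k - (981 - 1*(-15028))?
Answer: -11929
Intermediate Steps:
k = 4080 (k = 136*30 = 4080)
k - (981 - 1*(-15028)) = 4080 - (981 - 1*(-15028)) = 4080 - (981 + 15028) = 4080 - 1*16009 = 4080 - 16009 = -11929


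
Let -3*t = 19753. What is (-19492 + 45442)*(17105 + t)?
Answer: 273011300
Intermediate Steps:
t = -19753/3 (t = -⅓*19753 = -19753/3 ≈ -6584.3)
(-19492 + 45442)*(17105 + t) = (-19492 + 45442)*(17105 - 19753/3) = 25950*(31562/3) = 273011300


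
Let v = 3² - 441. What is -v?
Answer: 432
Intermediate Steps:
v = -432 (v = 9 - 441 = -432)
-v = -1*(-432) = 432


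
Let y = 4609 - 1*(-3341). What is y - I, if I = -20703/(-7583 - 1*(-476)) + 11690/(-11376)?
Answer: 1039804139/130824 ≈ 7948.1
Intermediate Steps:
y = 7950 (y = 4609 + 3341 = 7950)
I = 246661/130824 (I = -20703/(-7583 + 476) + 11690*(-1/11376) = -20703/(-7107) - 5845/5688 = -20703*(-1/7107) - 5845/5688 = 67/23 - 5845/5688 = 246661/130824 ≈ 1.8854)
y - I = 7950 - 1*246661/130824 = 7950 - 246661/130824 = 1039804139/130824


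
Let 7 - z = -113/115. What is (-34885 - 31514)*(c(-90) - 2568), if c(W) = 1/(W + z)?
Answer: 536094260303/3144 ≈ 1.7051e+8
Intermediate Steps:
z = 918/115 (z = 7 - (-113)/115 = 7 - 1*(-113/115) = 7 + 113/115 = 918/115 ≈ 7.9826)
c(W) = 1/(918/115 + W) (c(W) = 1/(W + 918/115) = 1/(918/115 + W))
(-34885 - 31514)*(c(-90) - 2568) = (-34885 - 31514)*(115/(918 + 115*(-90)) - 2568) = -66399*(115/(918 - 10350) - 2568) = -66399*(115/(-9432) - 2568) = -66399*(115*(-1/9432) - 2568) = -66399*(-115/9432 - 2568) = -66399*(-24221491/9432) = 536094260303/3144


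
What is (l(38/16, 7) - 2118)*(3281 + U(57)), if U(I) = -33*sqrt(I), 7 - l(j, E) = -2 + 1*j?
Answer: -55419371/8 + 557403*sqrt(57)/8 ≈ -6.4014e+6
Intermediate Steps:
l(j, E) = 9 - j (l(j, E) = 7 - (-2 + 1*j) = 7 - (-2 + j) = 7 + (2 - j) = 9 - j)
(l(38/16, 7) - 2118)*(3281 + U(57)) = ((9 - 38/16) - 2118)*(3281 - 33*sqrt(57)) = ((9 - 1*19/8) - 2118)*(3281 - 33*sqrt(57)) = ((9 - 19/8) - 2118)*(3281 - 33*sqrt(57)) = (53/8 - 2118)*(3281 - 33*sqrt(57)) = -16891*(3281 - 33*sqrt(57))/8 = -55419371/8 + 557403*sqrt(57)/8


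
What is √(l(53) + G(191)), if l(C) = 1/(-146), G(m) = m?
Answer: 13*√24090/146 ≈ 13.820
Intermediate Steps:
l(C) = -1/146
√(l(53) + G(191)) = √(-1/146 + 191) = √(27885/146) = 13*√24090/146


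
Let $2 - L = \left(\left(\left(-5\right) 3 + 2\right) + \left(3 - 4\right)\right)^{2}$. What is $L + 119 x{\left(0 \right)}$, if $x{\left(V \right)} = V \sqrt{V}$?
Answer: $-194$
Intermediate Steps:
$L = -194$ ($L = 2 - \left(\left(\left(-5\right) 3 + 2\right) + \left(3 - 4\right)\right)^{2} = 2 - \left(\left(-15 + 2\right) + \left(3 - 4\right)\right)^{2} = 2 - \left(-13 - 1\right)^{2} = 2 - \left(-14\right)^{2} = 2 - 196 = -194$)
$x{\left(V \right)} = V^{\frac{3}{2}}$
$L + 119 x{\left(0 \right)} = -194 + 119 \cdot 0^{\frac{3}{2}} = -194 + 119 \cdot 0 = -194 + 0 = -194$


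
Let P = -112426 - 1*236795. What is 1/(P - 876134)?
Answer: -1/1225355 ≈ -8.1609e-7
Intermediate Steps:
P = -349221 (P = -112426 - 236795 = -349221)
1/(P - 876134) = 1/(-349221 - 876134) = 1/(-1225355) = -1/1225355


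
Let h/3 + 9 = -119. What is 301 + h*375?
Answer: -143699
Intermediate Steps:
h = -384 (h = -27 + 3*(-119) = -27 - 357 = -384)
301 + h*375 = 301 - 384*375 = 301 - 144000 = -143699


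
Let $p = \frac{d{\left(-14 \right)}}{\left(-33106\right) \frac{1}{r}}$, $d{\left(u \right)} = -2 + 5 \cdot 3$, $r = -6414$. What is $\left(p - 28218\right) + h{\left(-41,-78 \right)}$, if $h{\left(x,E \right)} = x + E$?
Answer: $- \frac{469020670}{16553} \approx -28334.0$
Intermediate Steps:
$d{\left(u \right)} = 13$ ($d{\left(u \right)} = -2 + 15 = 13$)
$p = \frac{41691}{16553}$ ($p = \frac{13}{\left(-33106\right) \frac{1}{-6414}} = \frac{13}{\left(-33106\right) \left(- \frac{1}{6414}\right)} = \frac{13}{\frac{16553}{3207}} = 13 \cdot \frac{3207}{16553} = \frac{41691}{16553} \approx 2.5186$)
$h{\left(x,E \right)} = E + x$
$\left(p - 28218\right) + h{\left(-41,-78 \right)} = \left(\frac{41691}{16553} - 28218\right) - 119 = - \frac{467050863}{16553} - 119 = - \frac{469020670}{16553}$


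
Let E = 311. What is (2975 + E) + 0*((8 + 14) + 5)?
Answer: 3286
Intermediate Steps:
(2975 + E) + 0*((8 + 14) + 5) = (2975 + 311) + 0*((8 + 14) + 5) = 3286 + 0*(22 + 5) = 3286 + 0*27 = 3286 + 0 = 3286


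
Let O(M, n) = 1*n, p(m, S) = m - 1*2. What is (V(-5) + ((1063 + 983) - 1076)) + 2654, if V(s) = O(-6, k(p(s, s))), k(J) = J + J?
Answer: 3610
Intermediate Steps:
p(m, S) = -2 + m (p(m, S) = m - 2 = -2 + m)
k(J) = 2*J
O(M, n) = n
V(s) = -4 + 2*s (V(s) = 2*(-2 + s) = -4 + 2*s)
(V(-5) + ((1063 + 983) - 1076)) + 2654 = ((-4 + 2*(-5)) + ((1063 + 983) - 1076)) + 2654 = ((-4 - 10) + (2046 - 1076)) + 2654 = (-14 + 970) + 2654 = 956 + 2654 = 3610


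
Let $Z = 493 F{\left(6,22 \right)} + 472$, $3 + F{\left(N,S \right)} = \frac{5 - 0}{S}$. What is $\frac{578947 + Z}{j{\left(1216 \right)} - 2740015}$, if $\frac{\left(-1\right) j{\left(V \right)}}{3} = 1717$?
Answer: $- \frac{12717145}{60393652} \approx -0.21057$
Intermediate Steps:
$F{\left(N,S \right)} = -3 + \frac{5}{S}$ ($F{\left(N,S \right)} = -3 + \frac{5 - 0}{S} = -3 + \frac{5 + 0}{S} = -3 + \frac{5}{S}$)
$j{\left(V \right)} = -5151$ ($j{\left(V \right)} = \left(-3\right) 1717 = -5151$)
$Z = - \frac{19689}{22}$ ($Z = 493 \left(-3 + \frac{5}{22}\right) + 472 = 493 \left(- \frac{61}{22}\right) + 472 = - \frac{30073}{22} + 472 = - \frac{19689}{22} \approx -894.95$)
$\frac{578947 + Z}{j{\left(1216 \right)} - 2740015} = \frac{578947 - \frac{19689}{22}}{-5151 - 2740015} = \frac{12717145}{22 \left(-2745166\right)} = \frac{12717145}{22} \left(- \frac{1}{2745166}\right) = - \frac{12717145}{60393652}$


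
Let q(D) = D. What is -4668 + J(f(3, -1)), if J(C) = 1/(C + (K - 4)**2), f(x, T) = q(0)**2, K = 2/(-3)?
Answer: -914919/196 ≈ -4668.0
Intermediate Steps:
K = -2/3 (K = 2*(-1/3) = -2/3 ≈ -0.66667)
f(x, T) = 0 (f(x, T) = 0**2 = 0)
J(C) = 1/(196/9 + C) (J(C) = 1/(C + (-2/3 - 4)**2) = 1/(C + (-14/3)**2) = 1/(C + 196/9) = 1/(196/9 + C))
-4668 + J(f(3, -1)) = -4668 + 9/(196 + 9*0) = -4668 + 9/(196 + 0) = -4668 + 9/196 = -914919/196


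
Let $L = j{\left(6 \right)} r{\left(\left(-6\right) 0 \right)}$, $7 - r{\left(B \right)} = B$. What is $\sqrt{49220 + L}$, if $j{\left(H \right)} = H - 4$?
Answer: $\sqrt{49234} \approx 221.89$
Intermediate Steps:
$r{\left(B \right)} = 7 - B$
$j{\left(H \right)} = -4 + H$
$L = 14$ ($L = \left(-4 + 6\right) \left(7 - \left(-6\right) 0\right) = 2 \left(7 - 0\right) = 2 \left(7 + 0\right) = 2 \cdot 7 = 14$)
$\sqrt{49220 + L} = \sqrt{49220 + 14} = \sqrt{49234}$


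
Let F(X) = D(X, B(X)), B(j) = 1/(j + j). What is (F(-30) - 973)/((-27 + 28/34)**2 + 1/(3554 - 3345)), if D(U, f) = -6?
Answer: -59132579/41387514 ≈ -1.4288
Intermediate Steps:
B(j) = 1/(2*j)
F(X) = -6
(F(-30) - 973)/((-27 + 28/34)**2 + 1/(3554 - 3345)) = (-6 - 973)/((-27 + 28/34)**2 + 1/(3554 - 3345)) = -979/((-27 + 28*(1/34))**2 + 1/209) = -979/((-27 + 14/17)**2 + 1/209) = -979/((-445/17)**2 + 1/209) = -979/(198025/289 + 1/209) = -979/41387514/60401 = -979*60401/41387514 = -59132579/41387514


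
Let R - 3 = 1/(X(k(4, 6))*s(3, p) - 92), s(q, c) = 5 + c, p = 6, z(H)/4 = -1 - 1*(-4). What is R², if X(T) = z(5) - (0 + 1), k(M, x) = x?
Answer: 7744/841 ≈ 9.2081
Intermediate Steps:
z(H) = 12 (z(H) = 4*(-1 - 1*(-4)) = 4*(-1 + 4) = 4*3 = 12)
X(T) = 11 (X(T) = 12 - (0 + 1) = 12 - 1*1 = 12 - 1 = 11)
R = 88/29 (R = 3 + 1/(11*(5 + 6) - 92) = 3 + 1/(11*11 - 92) = 3 + 1/(121 - 92) = 3 + 1/29 = 88/29 ≈ 3.0345)
R² = (88/29)² = 7744/841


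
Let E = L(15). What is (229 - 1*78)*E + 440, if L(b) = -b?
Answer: -1825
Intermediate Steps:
E = -15 (E = -1*15 = -15)
(229 - 1*78)*E + 440 = (229 - 1*78)*(-15) + 440 = (229 - 78)*(-15) + 440 = 151*(-15) + 440 = -2265 + 440 = -1825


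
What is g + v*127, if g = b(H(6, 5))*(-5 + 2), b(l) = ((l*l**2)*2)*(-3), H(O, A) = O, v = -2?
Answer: 3634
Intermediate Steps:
b(l) = -6*l**3 (b(l) = (l**3*2)*(-3) = (2*l**3)*(-3) = -6*l**3)
g = 3888 (g = (-6*6**3)*(-5 + 2) = -6*216*(-3) = -1296*(-3) = 3888)
g + v*127 = 3888 - 2*127 = 3888 - 254 = 3634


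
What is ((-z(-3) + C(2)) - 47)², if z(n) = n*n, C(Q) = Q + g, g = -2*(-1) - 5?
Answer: 3249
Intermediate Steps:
g = -3 (g = 2 - 5 = -3)
C(Q) = -3 + Q (C(Q) = Q - 3 = -3 + Q)
z(n) = n²
((-z(-3) + C(2)) - 47)² = ((-1*(-3)² + (-3 + 2)) - 47)² = ((-1*9 - 1) - 47)² = ((-9 - 1) - 47)² = (-10 - 47)² = (-57)² = 3249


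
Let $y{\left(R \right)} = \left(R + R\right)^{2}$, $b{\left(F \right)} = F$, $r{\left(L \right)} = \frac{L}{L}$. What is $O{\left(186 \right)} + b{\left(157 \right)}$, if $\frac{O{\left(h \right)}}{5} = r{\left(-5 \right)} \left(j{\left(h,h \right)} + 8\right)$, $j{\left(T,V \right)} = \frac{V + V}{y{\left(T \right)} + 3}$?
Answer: $\frac{9088033}{46129} \approx 197.01$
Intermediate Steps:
$r{\left(L \right)} = 1$
$y{\left(R \right)} = 4 R^{2}$ ($y{\left(R \right)} = \left(2 R\right)^{2} = 4 R^{2}$)
$j{\left(T,V \right)} = \frac{2 V}{3 + 4 T^{2}}$ ($j{\left(T,V \right)} = \frac{V + V}{4 T^{2} + 3} = \frac{2 V}{3 + 4 T^{2}}$)
$O{\left(h \right)} = 40 + \frac{10 h}{3 + 4 h^{2}}$ ($O{\left(h \right)} = 5 \cdot 1 \left(\frac{2 h}{3 + 4 h^{2}} + 8\right) = 5 \cdot 1 \left(8 + \frac{2 h}{3 + 4 h^{2}}\right) = 5 \left(8 + \frac{2 h}{3 + 4 h^{2}}\right) = 40 + \frac{10 h}{3 + 4 h^{2}}$)
$O{\left(186 \right)} + b{\left(157 \right)} = \frac{10 \left(12 + 186 + 16 \cdot 186^{2}\right)}{3 + 4 \cdot 186^{2}} + 157 = \frac{10 \left(12 + 186 + 16 \cdot 34596\right)}{3 + 4 \cdot 34596} + 157 = \frac{10 \left(12 + 186 + 553536\right)}{3 + 138384} + 157 = 10 \cdot \frac{1}{138387} \cdot 553734 + 157 = \frac{1845780}{46129} + 157 = \frac{9088033}{46129}$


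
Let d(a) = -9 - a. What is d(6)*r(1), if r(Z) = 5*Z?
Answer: -75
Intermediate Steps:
d(6)*r(1) = (-9 - 1*6)*(5*1) = (-9 - 6)*5 = -15*5 = -75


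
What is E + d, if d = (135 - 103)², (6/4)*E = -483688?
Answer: -964304/3 ≈ -3.2143e+5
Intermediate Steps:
E = -967376/3 (E = (⅔)*(-483688) = -967376/3 ≈ -3.2246e+5)
d = 1024 (d = 32² = 1024)
E + d = -967376/3 + 1024 = -964304/3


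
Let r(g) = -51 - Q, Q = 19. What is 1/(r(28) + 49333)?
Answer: 1/49263 ≈ 2.0299e-5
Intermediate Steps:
r(g) = -70 (r(g) = -51 - 1*19 = -51 - 19 = -70)
1/(r(28) + 49333) = 1/(-70 + 49333) = 1/49263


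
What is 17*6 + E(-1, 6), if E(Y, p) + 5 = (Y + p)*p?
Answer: 127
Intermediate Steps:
E(Y, p) = -5 + p*(Y + p) (E(Y, p) = -5 + (Y + p)*p = -5 + p*(Y + p))
17*6 + E(-1, 6) = 17*6 + (-5 + 6² - 1*6) = 102 + (-5 + 36 - 6) = 102 + 25 = 127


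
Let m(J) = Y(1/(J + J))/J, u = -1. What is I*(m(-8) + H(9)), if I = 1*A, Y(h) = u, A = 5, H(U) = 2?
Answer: 85/8 ≈ 10.625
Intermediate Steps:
Y(h) = -1
m(J) = -1/J
I = 5 (I = 1*5 = 5)
I*(m(-8) + H(9)) = 5*(-1/(-8) + 2) = 5*(-1*(-⅛) + 2) = 5*(⅛ + 2) = 5*(17/8) = 85/8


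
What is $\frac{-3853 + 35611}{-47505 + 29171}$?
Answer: $- \frac{15879}{9167} \approx -1.7322$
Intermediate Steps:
$\frac{-3853 + 35611}{-47505 + 29171} = \frac{31758}{-18334} = 31758 \left(- \frac{1}{18334}\right) = - \frac{15879}{9167}$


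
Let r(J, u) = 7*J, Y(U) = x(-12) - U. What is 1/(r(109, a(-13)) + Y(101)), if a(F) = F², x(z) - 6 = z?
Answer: 1/656 ≈ 0.0015244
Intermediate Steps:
x(z) = 6 + z
Y(U) = -6 - U (Y(U) = (6 - 12) - U = -6 - U)
1/(r(109, a(-13)) + Y(101)) = 1/(7*109 + (-6 - 1*101)) = 1/(763 + (-6 - 101)) = 1/(763 - 107) = 1/656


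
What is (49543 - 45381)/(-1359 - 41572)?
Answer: -4162/42931 ≈ -0.096946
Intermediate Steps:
(49543 - 45381)/(-1359 - 41572) = 4162/(-42931) = 4162*(-1/42931) = -4162/42931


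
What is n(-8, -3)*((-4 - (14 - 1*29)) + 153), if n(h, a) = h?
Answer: -1312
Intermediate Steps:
n(-8, -3)*((-4 - (14 - 1*29)) + 153) = -8*((-4 - (14 - 1*29)) + 153) = -8*((-4 - (14 - 29)) + 153) = -8*((-4 - 1*(-15)) + 153) = -8*((-4 + 15) + 153) = -8*(11 + 153) = -8*164 = -1312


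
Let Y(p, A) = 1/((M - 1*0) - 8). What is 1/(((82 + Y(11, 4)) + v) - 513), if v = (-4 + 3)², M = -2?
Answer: -10/4301 ≈ -0.0023250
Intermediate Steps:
Y(p, A) = -⅒ (Y(p, A) = 1/((-2 - 1*0) - 8) = 1/((-2 + 0) - 8) = 1/(-2 - 8) = 1/(-10) = -⅒)
v = 1 (v = (-1)² = 1)
1/(((82 + Y(11, 4)) + v) - 513) = 1/(((82 - ⅒) + 1) - 513) = 1/((819/10 + 1) - 513) = 1/(829/10 - 513) = 1/(-4301/10) = -10/4301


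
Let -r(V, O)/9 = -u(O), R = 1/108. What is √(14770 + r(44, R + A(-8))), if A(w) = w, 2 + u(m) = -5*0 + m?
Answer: √528483/6 ≈ 121.16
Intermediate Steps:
R = 1/108 ≈ 0.0092593
u(m) = -2 + m (u(m) = -2 + (-5*0 + m) = -2 + (0 + m) = -2 + m)
r(V, O) = -18 + 9*O (r(V, O) = -(-9)*(-2 + O) = -9*(2 - O) = -18 + 9*O)
√(14770 + r(44, R + A(-8))) = √(14770 + (-18 + 9*(1/108 - 8))) = √(14770 + (-18 + 9*(-863/108))) = √(14770 + (-18 - 863/12)) = √(14770 - 1079/12) = √(176161/12) = √528483/6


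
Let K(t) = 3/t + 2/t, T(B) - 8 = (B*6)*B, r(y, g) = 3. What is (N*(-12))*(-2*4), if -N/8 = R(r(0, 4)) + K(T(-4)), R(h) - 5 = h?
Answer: -80352/13 ≈ -6180.9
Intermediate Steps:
R(h) = 5 + h
T(B) = 8 + 6*B**2 (T(B) = 8 + (B*6)*B = 8 + (6*B)*B = 8 + 6*B**2)
K(t) = 5/t
N = -837/13 (N = -8*((5 + 3) + 5/(8 + 6*(-4)**2)) = -8*(8 + 5/(8 + 6*16)) = -8*(8 + 5/(8 + 96)) = -8*(8 + 5/104) = -8*837/104 = -837/13 ≈ -64.385)
(N*(-12))*(-2*4) = (-837/13*(-12))*(-2*4) = (10044/13)*(-8) = -80352/13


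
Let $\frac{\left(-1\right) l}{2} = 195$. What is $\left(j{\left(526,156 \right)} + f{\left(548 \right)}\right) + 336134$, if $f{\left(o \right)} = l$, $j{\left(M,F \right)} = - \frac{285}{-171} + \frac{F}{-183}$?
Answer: $\frac{61441301}{183} \approx 3.3575 \cdot 10^{5}$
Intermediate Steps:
$l = -390$ ($l = \left(-2\right) 195 = -390$)
$j{\left(M,F \right)} = \frac{5}{3} - \frac{F}{183}$ ($j{\left(M,F \right)} = \left(-285\right) \left(- \frac{1}{171}\right) + F \left(- \frac{1}{183}\right) = \frac{5}{3} - \frac{F}{183}$)
$f{\left(o \right)} = -390$
$\left(j{\left(526,156 \right)} + f{\left(548 \right)}\right) + 336134 = \left(\left(\frac{5}{3} - \frac{52}{61}\right) - 390\right) + 336134 = \left(\frac{149}{183} - 390\right) + 336134 = - \frac{71221}{183} + 336134 = \frac{61441301}{183}$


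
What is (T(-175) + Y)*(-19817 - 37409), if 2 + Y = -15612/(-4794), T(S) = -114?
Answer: 5155032532/799 ≈ 6.4519e+6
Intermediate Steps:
Y = 1004/799 (Y = -2 - 15612/(-4794) = -2 - 15612*(-1/4794) = -2 + 2602/799 = 1004/799 ≈ 1.2566)
(T(-175) + Y)*(-19817 - 37409) = (-114 + 1004/799)*(-19817 - 37409) = -90082/799*(-57226) = 5155032532/799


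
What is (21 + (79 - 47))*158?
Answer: 8374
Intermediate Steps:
(21 + (79 - 47))*158 = (21 + 32)*158 = 53*158 = 8374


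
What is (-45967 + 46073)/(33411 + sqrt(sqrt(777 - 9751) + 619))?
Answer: 106/(33411 + sqrt(619 + I*sqrt(8974))) ≈ 0.0031702 - 1.7998e-7*I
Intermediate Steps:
(-45967 + 46073)/(33411 + sqrt(sqrt(777 - 9751) + 619)) = 106/(33411 + sqrt(sqrt(-8974) + 619)) = 106/(33411 + sqrt(I*sqrt(8974) + 619)) = 106/(33411 + sqrt(619 + I*sqrt(8974)))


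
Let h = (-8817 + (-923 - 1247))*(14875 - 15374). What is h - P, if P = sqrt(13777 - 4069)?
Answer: 5482513 - 2*sqrt(2427) ≈ 5.4824e+6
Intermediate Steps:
P = 2*sqrt(2427) (P = sqrt(9708) = 2*sqrt(2427) ≈ 98.529)
h = 5482513 (h = (-8817 - 2170)*(-499) = -10987*(-499) = 5482513)
h - P = 5482513 - 2*sqrt(2427)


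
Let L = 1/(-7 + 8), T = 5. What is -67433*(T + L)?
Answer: -404598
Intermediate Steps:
L = 1 (L = 1/1 = 1)
-67433*(T + L) = -67433*(5 + 1) = -67433*6 = -404598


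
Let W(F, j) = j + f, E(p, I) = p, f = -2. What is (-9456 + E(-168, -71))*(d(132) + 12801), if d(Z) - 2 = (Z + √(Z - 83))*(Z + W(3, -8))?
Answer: -286419864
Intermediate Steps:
W(F, j) = -2 + j (W(F, j) = j - 2 = -2 + j)
d(Z) = 2 + (-10 + Z)*(Z + √(-83 + Z)) (d(Z) = 2 + (Z + √(Z - 83))*(Z + (-2 - 8)) = 2 + (Z + √(-83 + Z))*(Z - 10) = 2 + (Z + √(-83 + Z))*(-10 + Z) = 2 + (-10 + Z)*(Z + √(-83 + Z)))
(-9456 + E(-168, -71))*(d(132) + 12801) = (-9456 - 168)*((2 + 132² - 10*132 - 10*√(-83 + 132) + 132*√(-83 + 132)) + 12801) = -9624*((2 + 17424 - 1320 - 10*√49 + 132*√49) + 12801) = -9624*((2 + 17424 - 1320 - 10*7 + 132*7) + 12801) = -9624*((2 + 17424 - 1320 - 70 + 924) + 12801) = -9624*(16960 + 12801) = -9624*29761 = -286419864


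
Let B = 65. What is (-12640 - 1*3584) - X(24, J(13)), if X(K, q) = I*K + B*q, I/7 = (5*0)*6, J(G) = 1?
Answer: -16289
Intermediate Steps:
I = 0 (I = 7*((5*0)*6) = 7*(0*6) = 7*0 = 0)
X(K, q) = 65*q (X(K, q) = 0*K + 65*q = 0 + 65*q = 65*q)
(-12640 - 1*3584) - X(24, J(13)) = (-12640 - 1*3584) - 65 = (-12640 - 3584) - 1*65 = -16224 - 65 = -16289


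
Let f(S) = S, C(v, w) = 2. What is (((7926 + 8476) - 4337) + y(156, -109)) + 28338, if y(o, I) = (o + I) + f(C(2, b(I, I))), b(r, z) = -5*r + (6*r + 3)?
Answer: 40452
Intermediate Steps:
b(r, z) = 3 + r (b(r, z) = -5*r + (3 + 6*r) = 3 + r)
y(o, I) = 2 + I + o (y(o, I) = (o + I) + 2 = (I + o) + 2 = 2 + I + o)
(((7926 + 8476) - 4337) + y(156, -109)) + 28338 = (((7926 + 8476) - 4337) + (2 - 109 + 156)) + 28338 = ((16402 - 4337) + 49) + 28338 = (12065 + 49) + 28338 = 12114 + 28338 = 40452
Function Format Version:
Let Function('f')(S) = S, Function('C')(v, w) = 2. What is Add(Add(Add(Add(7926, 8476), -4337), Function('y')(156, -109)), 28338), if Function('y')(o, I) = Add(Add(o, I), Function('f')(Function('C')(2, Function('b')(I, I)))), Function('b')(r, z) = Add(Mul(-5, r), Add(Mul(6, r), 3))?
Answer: 40452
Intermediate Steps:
Function('b')(r, z) = Add(3, r) (Function('b')(r, z) = Add(Mul(-5, r), Add(3, Mul(6, r))) = Add(3, r))
Function('y')(o, I) = Add(2, I, o) (Function('y')(o, I) = Add(Add(o, I), 2) = Add(Add(I, o), 2) = Add(2, I, o))
Add(Add(Add(Add(7926, 8476), -4337), Function('y')(156, -109)), 28338) = Add(Add(Add(Add(7926, 8476), -4337), Add(2, -109, 156)), 28338) = Add(Add(Add(16402, -4337), 49), 28338) = Add(Add(12065, 49), 28338) = Add(12114, 28338) = 40452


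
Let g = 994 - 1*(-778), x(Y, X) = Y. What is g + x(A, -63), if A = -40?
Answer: 1732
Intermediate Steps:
g = 1772 (g = 994 + 778 = 1772)
g + x(A, -63) = 1772 - 40 = 1732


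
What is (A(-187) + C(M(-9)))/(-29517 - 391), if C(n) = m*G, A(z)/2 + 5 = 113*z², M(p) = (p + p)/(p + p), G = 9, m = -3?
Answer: -7902957/29908 ≈ -264.24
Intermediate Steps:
M(p) = 1 (M(p) = (2*p)/((2*p)) = (2*p)*(1/(2*p)) = 1)
A(z) = -10 + 226*z² (A(z) = -10 + 2*(113*z²) = -10 + 226*z²)
C(n) = -27 (C(n) = -3*9 = -27)
(A(-187) + C(M(-9)))/(-29517 - 391) = ((-10 + 226*(-187)²) - 27)/(-29517 - 391) = ((-10 + 226*34969) - 27)/(-29908) = ((-10 + 7902994) - 27)*(-1/29908) = (7902984 - 27)*(-1/29908) = 7902957*(-1/29908) = -7902957/29908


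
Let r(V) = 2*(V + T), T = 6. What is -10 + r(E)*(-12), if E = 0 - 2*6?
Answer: 134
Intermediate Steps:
E = -12 (E = 0 - 12 = -12)
r(V) = 12 + 2*V (r(V) = 2*(V + 6) = 2*(6 + V) = 12 + 2*V)
-10 + r(E)*(-12) = -10 + (12 + 2*(-12))*(-12) = -10 + (12 - 24)*(-12) = -10 - 12*(-12) = -10 + 144 = 134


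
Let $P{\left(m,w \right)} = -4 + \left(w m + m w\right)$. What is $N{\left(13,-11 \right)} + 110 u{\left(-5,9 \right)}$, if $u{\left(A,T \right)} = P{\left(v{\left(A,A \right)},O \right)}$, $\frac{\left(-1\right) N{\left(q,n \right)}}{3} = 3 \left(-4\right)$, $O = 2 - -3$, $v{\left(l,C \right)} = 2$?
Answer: $1796$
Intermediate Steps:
$O = 5$ ($O = 2 + 3 = 5$)
$N{\left(q,n \right)} = 36$ ($N{\left(q,n \right)} = - 3 \cdot 3 \left(-4\right) = \left(-3\right) \left(-12\right) = 36$)
$P{\left(m,w \right)} = -4 + 2 m w$ ($P{\left(m,w \right)} = -4 + \left(m w + m w\right) = -4 + 2 m w$)
$u{\left(A,T \right)} = 16$ ($u{\left(A,T \right)} = -4 + 2 \cdot 2 \cdot 5 = -4 + 20 = 16$)
$N{\left(13,-11 \right)} + 110 u{\left(-5,9 \right)} = 36 + 110 \cdot 16 = 36 + 1760 = 1796$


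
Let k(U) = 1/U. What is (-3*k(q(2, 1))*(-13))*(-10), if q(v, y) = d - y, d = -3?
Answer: 195/2 ≈ 97.500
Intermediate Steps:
q(v, y) = -3 - y
(-3*k(q(2, 1))*(-13))*(-10) = (-3/(-3 - 1*1)*(-13))*(-10) = (-3/(-3 - 1)*(-13))*(-10) = (-3/(-4)*(-13))*(-10) = (-3*(-¼)*(-13))*(-10) = ((¾)*(-13))*(-10) = -39/4*(-10) = 195/2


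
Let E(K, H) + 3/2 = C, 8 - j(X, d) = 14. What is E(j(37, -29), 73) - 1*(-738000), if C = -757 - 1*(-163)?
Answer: 1474809/2 ≈ 7.3740e+5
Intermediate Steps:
j(X, d) = -6 (j(X, d) = 8 - 1*14 = 8 - 14 = -6)
C = -594 (C = -757 + 163 = -594)
E(K, H) = -1191/2 (E(K, H) = -3/2 - 594 = -1191/2)
E(j(37, -29), 73) - 1*(-738000) = -1191/2 - 1*(-738000) = -1191/2 + 738000 = 1474809/2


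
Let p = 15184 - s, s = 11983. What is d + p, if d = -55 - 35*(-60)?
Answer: 5246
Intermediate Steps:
p = 3201 (p = 15184 - 1*11983 = 15184 - 11983 = 3201)
d = 2045 (d = -55 + 2100 = 2045)
d + p = 2045 + 3201 = 5246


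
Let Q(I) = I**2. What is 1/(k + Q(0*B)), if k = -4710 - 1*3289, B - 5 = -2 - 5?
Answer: -1/7999 ≈ -0.00012502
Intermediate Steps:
B = -2 (B = 5 + (-2 - 5) = 5 - 7 = -2)
k = -7999 (k = -4710 - 3289 = -7999)
1/(k + Q(0*B)) = 1/(-7999 + (0*(-2))**2) = 1/(-7999 + 0**2) = 1/(-7999 + 0) = 1/(-7999) = -1/7999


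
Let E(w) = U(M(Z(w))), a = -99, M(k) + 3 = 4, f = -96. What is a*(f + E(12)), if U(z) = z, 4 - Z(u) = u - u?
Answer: 9405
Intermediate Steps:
Z(u) = 4 (Z(u) = 4 - (u - u) = 4 - 1*0 = 4 + 0 = 4)
M(k) = 1 (M(k) = -3 + 4 = 1)
E(w) = 1
a*(f + E(12)) = -99*(-96 + 1) = -99*(-95) = 9405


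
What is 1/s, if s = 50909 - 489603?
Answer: -1/438694 ≈ -2.2795e-6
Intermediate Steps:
s = -438694
1/s = 1/(-438694) = -1/438694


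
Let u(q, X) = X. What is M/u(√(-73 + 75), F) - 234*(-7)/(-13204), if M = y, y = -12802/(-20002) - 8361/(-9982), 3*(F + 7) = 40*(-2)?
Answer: -2794870397829/16641707914391 ≈ -0.16794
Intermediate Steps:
F = -101/3 (F = -7 + (40*(-2))/3 = -7 + (⅓)*(-80) = -7 - 80/3 = -101/3 ≈ -33.667)
y = 147513143/99829982 (y = -12802*(-1/20002) - 8361*(-1/9982) = 6401/10001 + 8361/9982 = 147513143/99829982 ≈ 1.4776)
M = 147513143/99829982 ≈ 1.4776
M/u(√(-73 + 75), F) - 234*(-7)/(-13204) = 147513143/(99829982*(-101/3)) - 234*(-7)/(-13204) = (147513143/99829982)*(-3/101) + 1638*(-1/13204) = -442539429/10082828182 - 819/6602 = -2794870397829/16641707914391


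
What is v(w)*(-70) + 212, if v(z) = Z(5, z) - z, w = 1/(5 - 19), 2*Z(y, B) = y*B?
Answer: 439/2 ≈ 219.50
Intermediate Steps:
Z(y, B) = B*y/2 (Z(y, B) = (y*B)/2 = (B*y)/2 = B*y/2)
w = -1/14 (w = 1/(-14) = -1/14 ≈ -0.071429)
v(z) = 3*z/2 (v(z) = (1/2)*z*5 - z = 5*z/2 - z = 3*z/2)
v(w)*(-70) + 212 = ((3/2)*(-1/14))*(-70) + 212 = -3/28*(-70) + 212 = 15/2 + 212 = 439/2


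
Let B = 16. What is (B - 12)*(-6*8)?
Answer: -192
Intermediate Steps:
(B - 12)*(-6*8) = (16 - 12)*(-6*8) = 4*(-48) = -192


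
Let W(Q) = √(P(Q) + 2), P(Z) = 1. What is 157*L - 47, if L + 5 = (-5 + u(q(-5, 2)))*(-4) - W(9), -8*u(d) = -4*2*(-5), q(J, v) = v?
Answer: 5448 - 157*√3 ≈ 5176.1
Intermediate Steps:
u(d) = -5 (u(d) = -(-4*2)*(-5)/8 = -(-1)*(-5) = -⅛*40 = -5)
W(Q) = √3 (W(Q) = √(1 + 2) = √3)
L = 35 - √3 (L = -5 + ((-5 - 5)*(-4) - √3) = -5 + (-10*(-4) - √3) = -5 + (40 - √3) = 35 - √3 ≈ 33.268)
157*L - 47 = 157*(35 - √3) - 47 = (5495 - 157*√3) - 47 = 5448 - 157*√3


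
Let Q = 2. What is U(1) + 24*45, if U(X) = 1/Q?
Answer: 2161/2 ≈ 1080.5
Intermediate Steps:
U(X) = ½ (U(X) = 1/2 = ½)
U(1) + 24*45 = ½ + 24*45 = ½ + 1080 = 2161/2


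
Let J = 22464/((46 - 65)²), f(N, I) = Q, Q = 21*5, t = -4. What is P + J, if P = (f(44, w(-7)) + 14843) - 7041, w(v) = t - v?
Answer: 2876891/361 ≈ 7969.2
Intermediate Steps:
Q = 105
w(v) = -4 - v
f(N, I) = 105
P = 7907 (P = (105 + 14843) - 7041 = 14948 - 7041 = 7907)
J = 22464/361 (J = 22464/((-19)²) = 22464/361 ≈ 62.227)
P + J = 7907 + 22464/361 = 2876891/361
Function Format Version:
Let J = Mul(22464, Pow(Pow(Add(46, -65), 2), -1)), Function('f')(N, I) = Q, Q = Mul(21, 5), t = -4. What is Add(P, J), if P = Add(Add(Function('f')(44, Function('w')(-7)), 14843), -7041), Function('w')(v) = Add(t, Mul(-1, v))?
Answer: Rational(2876891, 361) ≈ 7969.2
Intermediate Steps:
Q = 105
Function('w')(v) = Add(-4, Mul(-1, v))
Function('f')(N, I) = 105
P = 7907 (P = Add(Add(105, 14843), -7041) = Add(14948, -7041) = 7907)
J = Rational(22464, 361) (J = Mul(22464, Pow(Pow(-19, 2), -1)) = Mul(22464, Pow(361, -1)) = Mul(22464, Rational(1, 361)) = Rational(22464, 361) ≈ 62.227)
Add(P, J) = Add(7907, Rational(22464, 361)) = Rational(2876891, 361)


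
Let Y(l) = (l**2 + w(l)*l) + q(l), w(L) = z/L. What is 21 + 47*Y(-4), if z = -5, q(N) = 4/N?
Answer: 491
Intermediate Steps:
w(L) = -5/L
Y(l) = -5 + l**2 + 4/l (Y(l) = (l**2 + (-5/l)*l) + 4/l = (l**2 - 5) + 4/l = (-5 + l**2) + 4/l = -5 + l**2 + 4/l)
21 + 47*Y(-4) = 21 + 47*(-5 + (-4)**2 + 4/(-4)) = 21 + 47*(-5 + 16 + 4*(-1/4)) = 21 + 47*(-5 + 16 - 1) = 21 + 47*10 = 21 + 470 = 491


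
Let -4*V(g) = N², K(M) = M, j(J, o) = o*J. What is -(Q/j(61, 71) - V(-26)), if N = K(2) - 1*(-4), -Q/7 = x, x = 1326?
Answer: -29697/4331 ≈ -6.8568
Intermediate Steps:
j(J, o) = J*o
Q = -9282 (Q = -7*1326 = -9282)
N = 6 (N = 2 - 1*(-4) = 2 + 4 = 6)
V(g) = -9 (V(g) = -¼*6² = -¼*36 = -9)
-(Q/j(61, 71) - V(-26)) = -(-9282/(61*71) - 1*(-9)) = -(-9282/4331 + 9) = -1*29697/4331 = -29697/4331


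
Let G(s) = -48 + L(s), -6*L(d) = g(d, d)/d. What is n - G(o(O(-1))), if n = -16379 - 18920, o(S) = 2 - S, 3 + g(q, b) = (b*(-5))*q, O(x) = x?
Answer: -105761/3 ≈ -35254.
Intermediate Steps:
g(q, b) = -3 - 5*b*q (g(q, b) = -3 + (b*(-5))*q = -3 + (-5*b)*q = -3 - 5*b*q)
L(d) = -(-3 - 5*d**2)/(6*d) (L(d) = -(-3 - 5*d*d)/(6*d) = -(-3 - 5*d**2)/(6*d))
G(s) = -48 + (3 + 5*s**2)/(6*s)
n = -35299
n - G(o(O(-1))) = -35299 - (-48 + 1/(2*(2 - 1*(-1))) + 5*(2 - 1*(-1))/6) = -35299 - (-48 + 1/(2*(2 + 1)) + 5*(2 + 1)/6) = -35299 - (-48 + (1/2)/3 + (5/6)*3) = -35299 - (-48 + (1/2)*(1/3) + 5/2) = -35299 - (-48 + 1/6 + 5/2) = -35299 - 1*(-136/3) = -35299 + 136/3 = -105761/3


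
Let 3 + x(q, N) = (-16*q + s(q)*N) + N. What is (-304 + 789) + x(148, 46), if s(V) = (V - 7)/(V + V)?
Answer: -269077/148 ≈ -1818.1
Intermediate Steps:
s(V) = (-7 + V)/(2*V) (s(V) = (-7 + V)/((2*V)) = (-7 + V)*(1/(2*V)) = (-7 + V)/(2*V))
x(q, N) = -3 + N - 16*q + N*(-7 + q)/(2*q) (x(q, N) = -3 + ((-16*q + ((-7 + q)/(2*q))*N) + N) = -3 + ((-16*q + N*(-7 + q)/(2*q)) + N) = -3 + (N - 16*q + N*(-7 + q)/(2*q)) = -3 + N - 16*q + N*(-7 + q)/(2*q))
(-304 + 789) + x(148, 46) = (-304 + 789) + (148*(-3 + 46 - 16*148) + (1/2)*46*(-7 + 148))/148 = 485 + (148*(-3 + 46 - 2368) + (1/2)*46*141)/148 = 485 + (148*(-2325) + 3243)/148 = 485 + (-344100 + 3243)/148 = 485 + (1/148)*(-340857) = 485 - 340857/148 = -269077/148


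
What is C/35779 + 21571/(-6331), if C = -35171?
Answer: -994456410/226516849 ≈ -4.3902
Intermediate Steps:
C/35779 + 21571/(-6331) = -35171/35779 + 21571/(-6331) = -35171*1/35779 + 21571*(-1/6331) = -35171/35779 - 21571/6331 = -994456410/226516849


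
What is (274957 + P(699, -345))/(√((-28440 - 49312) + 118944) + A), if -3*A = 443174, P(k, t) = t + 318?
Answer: -91381370865/49100705887 - 1237185*√10298/49100705887 ≈ -1.8637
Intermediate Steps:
P(k, t) = 318 + t
A = -443174/3 (A = -⅓*443174 = -443174/3 ≈ -1.4772e+5)
(274957 + P(699, -345))/(√((-28440 - 49312) + 118944) + A) = (274957 + (318 - 345))/(√((-28440 - 49312) + 118944) - 443174/3) = (274957 - 27)/(√(-77752 + 118944) - 443174/3) = 274930/(√41192 - 443174/3) = 274930/(2*√10298 - 443174/3) = 274930/(-443174/3 + 2*√10298)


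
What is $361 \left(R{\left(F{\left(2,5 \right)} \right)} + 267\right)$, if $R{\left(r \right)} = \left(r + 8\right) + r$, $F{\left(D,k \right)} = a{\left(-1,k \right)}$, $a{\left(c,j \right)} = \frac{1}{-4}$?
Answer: $\frac{198189}{2} \approx 99095.0$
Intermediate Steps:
$a{\left(c,j \right)} = - \frac{1}{4}$
$F{\left(D,k \right)} = - \frac{1}{4}$
$R{\left(r \right)} = 8 + 2 r$ ($R{\left(r \right)} = \left(8 + r\right) + r = 8 + 2 r$)
$361 \left(R{\left(F{\left(2,5 \right)} \right)} + 267\right) = 361 \left(\left(8 + 2 \left(- \frac{1}{4}\right)\right) + 267\right) = 361 \left(\left(8 - \frac{1}{2}\right) + 267\right) = 361 \left(\frac{15}{2} + 267\right) = 361 \cdot \frac{549}{2} = \frac{198189}{2}$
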